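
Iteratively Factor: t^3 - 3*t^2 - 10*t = (t)*(t^2 - 3*t - 10) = t*(t + 2)*(t - 5)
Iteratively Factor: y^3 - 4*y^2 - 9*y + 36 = (y - 3)*(y^2 - y - 12) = (y - 4)*(y - 3)*(y + 3)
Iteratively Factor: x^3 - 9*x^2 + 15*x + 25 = (x - 5)*(x^2 - 4*x - 5) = (x - 5)*(x + 1)*(x - 5)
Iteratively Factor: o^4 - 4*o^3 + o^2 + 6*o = (o)*(o^3 - 4*o^2 + o + 6) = o*(o + 1)*(o^2 - 5*o + 6) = o*(o - 2)*(o + 1)*(o - 3)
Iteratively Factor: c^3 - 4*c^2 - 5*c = (c)*(c^2 - 4*c - 5) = c*(c + 1)*(c - 5)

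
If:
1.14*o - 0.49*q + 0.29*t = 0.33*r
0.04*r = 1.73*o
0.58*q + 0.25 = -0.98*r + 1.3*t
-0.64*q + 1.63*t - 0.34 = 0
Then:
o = 0.00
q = 0.15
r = 0.01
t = 0.27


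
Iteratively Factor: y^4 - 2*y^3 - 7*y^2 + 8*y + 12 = (y + 1)*(y^3 - 3*y^2 - 4*y + 12) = (y - 2)*(y + 1)*(y^2 - y - 6) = (y - 2)*(y + 1)*(y + 2)*(y - 3)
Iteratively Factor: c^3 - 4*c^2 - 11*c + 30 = (c + 3)*(c^2 - 7*c + 10) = (c - 2)*(c + 3)*(c - 5)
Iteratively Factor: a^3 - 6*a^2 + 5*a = (a)*(a^2 - 6*a + 5) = a*(a - 5)*(a - 1)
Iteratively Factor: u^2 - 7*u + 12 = (u - 4)*(u - 3)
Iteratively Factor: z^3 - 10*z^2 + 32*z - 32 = (z - 4)*(z^2 - 6*z + 8) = (z - 4)*(z - 2)*(z - 4)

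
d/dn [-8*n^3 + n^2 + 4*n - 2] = -24*n^2 + 2*n + 4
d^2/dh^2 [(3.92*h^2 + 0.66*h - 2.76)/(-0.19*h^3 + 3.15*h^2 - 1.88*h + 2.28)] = (-0.283024000000001*h^6 - 0.142956000000012*h^5 + 11.9670360000001*h^4 - 109.258452*h^3 + 335.721528*h^2 - 62.453808*h - 66.548256)/(0.006859*h^9 - 0.341145*h^8 + 5.859429*h^7 - 38.253879*h^6 + 66.164988*h^5 - 106.156476*h^4 + 90.62072*h^3 - 73.300176*h^2 + 29.318976*h - 11.852352)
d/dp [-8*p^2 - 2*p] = -16*p - 2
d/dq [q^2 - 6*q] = 2*q - 6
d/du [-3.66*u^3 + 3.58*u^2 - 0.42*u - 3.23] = -10.98*u^2 + 7.16*u - 0.42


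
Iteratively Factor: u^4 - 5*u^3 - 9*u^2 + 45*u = (u - 5)*(u^3 - 9*u) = (u - 5)*(u + 3)*(u^2 - 3*u) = (u - 5)*(u - 3)*(u + 3)*(u)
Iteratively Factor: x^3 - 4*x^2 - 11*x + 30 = (x - 2)*(x^2 - 2*x - 15) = (x - 5)*(x - 2)*(x + 3)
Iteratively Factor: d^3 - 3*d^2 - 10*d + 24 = (d - 2)*(d^2 - d - 12) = (d - 2)*(d + 3)*(d - 4)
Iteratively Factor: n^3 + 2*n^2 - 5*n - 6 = (n - 2)*(n^2 + 4*n + 3) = (n - 2)*(n + 1)*(n + 3)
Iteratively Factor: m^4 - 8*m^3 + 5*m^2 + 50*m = (m + 2)*(m^3 - 10*m^2 + 25*m) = (m - 5)*(m + 2)*(m^2 - 5*m) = (m - 5)^2*(m + 2)*(m)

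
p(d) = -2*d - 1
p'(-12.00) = -2.00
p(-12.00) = 23.00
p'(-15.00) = -2.00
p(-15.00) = 29.00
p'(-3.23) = -2.00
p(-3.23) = 5.46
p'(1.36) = -2.00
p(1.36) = -3.72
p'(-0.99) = -2.00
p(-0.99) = 0.98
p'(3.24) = -2.00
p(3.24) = -7.48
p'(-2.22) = -2.00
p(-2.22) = 3.44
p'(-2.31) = -2.00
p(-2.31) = 3.62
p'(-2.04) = -2.00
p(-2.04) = 3.08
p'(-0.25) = -2.00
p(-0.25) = -0.50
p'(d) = -2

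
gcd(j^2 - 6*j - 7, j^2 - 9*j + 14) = j - 7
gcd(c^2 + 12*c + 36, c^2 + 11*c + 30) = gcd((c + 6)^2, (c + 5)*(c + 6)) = c + 6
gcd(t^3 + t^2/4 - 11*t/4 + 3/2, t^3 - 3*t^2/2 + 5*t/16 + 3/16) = t^2 - 7*t/4 + 3/4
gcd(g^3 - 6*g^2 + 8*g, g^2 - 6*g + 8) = g^2 - 6*g + 8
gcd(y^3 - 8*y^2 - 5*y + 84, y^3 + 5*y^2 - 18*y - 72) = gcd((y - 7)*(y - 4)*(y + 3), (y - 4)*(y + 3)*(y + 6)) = y^2 - y - 12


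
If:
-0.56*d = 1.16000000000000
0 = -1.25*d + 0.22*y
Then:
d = -2.07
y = -11.77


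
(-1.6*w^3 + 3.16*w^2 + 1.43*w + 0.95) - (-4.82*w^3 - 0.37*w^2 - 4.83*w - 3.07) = 3.22*w^3 + 3.53*w^2 + 6.26*w + 4.02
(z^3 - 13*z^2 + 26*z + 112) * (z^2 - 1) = z^5 - 13*z^4 + 25*z^3 + 125*z^2 - 26*z - 112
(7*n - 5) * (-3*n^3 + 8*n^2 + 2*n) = -21*n^4 + 71*n^3 - 26*n^2 - 10*n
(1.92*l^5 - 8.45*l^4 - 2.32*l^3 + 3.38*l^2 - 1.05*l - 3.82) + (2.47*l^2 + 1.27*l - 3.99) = 1.92*l^5 - 8.45*l^4 - 2.32*l^3 + 5.85*l^2 + 0.22*l - 7.81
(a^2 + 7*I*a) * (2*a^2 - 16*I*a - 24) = 2*a^4 - 2*I*a^3 + 88*a^2 - 168*I*a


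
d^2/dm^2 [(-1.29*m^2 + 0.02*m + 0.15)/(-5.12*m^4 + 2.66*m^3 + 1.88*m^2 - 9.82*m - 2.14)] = (202.899456*m^8 - 111.704064*m^7 - 31.1959600000001*m^6 - 716.717232*m^5 - 118.358088*m^4 + 111.463208*m^3 + 69.823752*m^2 + 11.009496*m - 17.48072)/(134.217728*m^12 - 209.190912*m^11 - 39.168*m^10 + 907.079704*m^9 - 619.764816*m^8 - 561.768216*m^7 + 1691.036776*m^6 + 44.3778000000001*m^5 - 786.24144*m^4 + 673.374016*m^3 + 593.267064*m^2 + 134.915016*m + 9.800344)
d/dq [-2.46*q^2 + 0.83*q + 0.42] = 0.83 - 4.92*q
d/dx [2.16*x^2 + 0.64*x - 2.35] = 4.32*x + 0.64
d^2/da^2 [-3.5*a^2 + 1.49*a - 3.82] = -7.00000000000000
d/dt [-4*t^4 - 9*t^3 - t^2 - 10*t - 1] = -16*t^3 - 27*t^2 - 2*t - 10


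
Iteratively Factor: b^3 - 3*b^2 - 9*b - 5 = (b + 1)*(b^2 - 4*b - 5) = (b + 1)^2*(b - 5)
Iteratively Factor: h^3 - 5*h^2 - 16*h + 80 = (h - 5)*(h^2 - 16) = (h - 5)*(h + 4)*(h - 4)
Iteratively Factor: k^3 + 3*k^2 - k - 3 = (k + 1)*(k^2 + 2*k - 3) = (k - 1)*(k + 1)*(k + 3)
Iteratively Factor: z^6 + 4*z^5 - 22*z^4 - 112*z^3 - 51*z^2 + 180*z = (z + 4)*(z^5 - 22*z^3 - 24*z^2 + 45*z) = (z - 1)*(z + 4)*(z^4 + z^3 - 21*z^2 - 45*z) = z*(z - 1)*(z + 4)*(z^3 + z^2 - 21*z - 45) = z*(z - 5)*(z - 1)*(z + 4)*(z^2 + 6*z + 9) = z*(z - 5)*(z - 1)*(z + 3)*(z + 4)*(z + 3)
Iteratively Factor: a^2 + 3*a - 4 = (a - 1)*(a + 4)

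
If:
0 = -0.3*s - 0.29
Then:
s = -0.97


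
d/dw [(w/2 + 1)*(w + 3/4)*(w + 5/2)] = 3*w^2/2 + 21*w/4 + 67/16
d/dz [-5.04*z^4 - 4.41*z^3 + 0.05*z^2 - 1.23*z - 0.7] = -20.16*z^3 - 13.23*z^2 + 0.1*z - 1.23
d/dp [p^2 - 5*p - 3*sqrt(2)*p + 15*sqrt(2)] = 2*p - 5 - 3*sqrt(2)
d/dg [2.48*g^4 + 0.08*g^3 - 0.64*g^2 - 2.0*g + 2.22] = 9.92*g^3 + 0.24*g^2 - 1.28*g - 2.0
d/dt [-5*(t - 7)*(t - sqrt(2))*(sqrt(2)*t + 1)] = -15*sqrt(2)*t^2 + 10*t + 70*sqrt(2)*t - 35 + 5*sqrt(2)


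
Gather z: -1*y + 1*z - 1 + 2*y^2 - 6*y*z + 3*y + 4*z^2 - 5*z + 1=2*y^2 + 2*y + 4*z^2 + z*(-6*y - 4)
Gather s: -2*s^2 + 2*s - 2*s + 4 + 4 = 8 - 2*s^2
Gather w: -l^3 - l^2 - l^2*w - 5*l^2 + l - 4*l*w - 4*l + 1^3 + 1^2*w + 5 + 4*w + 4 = -l^3 - 6*l^2 - 3*l + w*(-l^2 - 4*l + 5) + 10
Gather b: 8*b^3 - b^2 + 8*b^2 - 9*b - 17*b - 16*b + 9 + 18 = 8*b^3 + 7*b^2 - 42*b + 27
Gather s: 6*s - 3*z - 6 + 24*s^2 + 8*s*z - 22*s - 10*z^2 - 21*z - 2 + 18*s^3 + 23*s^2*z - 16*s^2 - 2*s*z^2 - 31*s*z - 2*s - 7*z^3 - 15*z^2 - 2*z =18*s^3 + s^2*(23*z + 8) + s*(-2*z^2 - 23*z - 18) - 7*z^3 - 25*z^2 - 26*z - 8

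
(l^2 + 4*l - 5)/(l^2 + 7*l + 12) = (l^2 + 4*l - 5)/(l^2 + 7*l + 12)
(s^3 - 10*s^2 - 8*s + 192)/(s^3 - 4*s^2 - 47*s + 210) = (s^2 - 4*s - 32)/(s^2 + 2*s - 35)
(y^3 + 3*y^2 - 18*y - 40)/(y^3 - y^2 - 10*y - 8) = (y + 5)/(y + 1)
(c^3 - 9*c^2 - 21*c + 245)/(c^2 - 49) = (c^2 - 2*c - 35)/(c + 7)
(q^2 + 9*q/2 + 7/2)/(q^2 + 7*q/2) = (q + 1)/q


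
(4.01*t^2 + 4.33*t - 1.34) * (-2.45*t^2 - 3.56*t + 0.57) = -9.8245*t^4 - 24.8841*t^3 - 9.8461*t^2 + 7.2385*t - 0.7638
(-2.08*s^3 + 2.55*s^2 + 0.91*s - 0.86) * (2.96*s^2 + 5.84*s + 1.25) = -6.1568*s^5 - 4.5992*s^4 + 14.9856*s^3 + 5.9563*s^2 - 3.8849*s - 1.075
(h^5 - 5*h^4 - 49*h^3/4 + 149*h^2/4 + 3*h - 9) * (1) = h^5 - 5*h^4 - 49*h^3/4 + 149*h^2/4 + 3*h - 9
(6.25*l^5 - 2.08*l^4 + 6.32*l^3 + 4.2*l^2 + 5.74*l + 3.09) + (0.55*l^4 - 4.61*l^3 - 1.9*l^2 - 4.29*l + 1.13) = 6.25*l^5 - 1.53*l^4 + 1.71*l^3 + 2.3*l^2 + 1.45*l + 4.22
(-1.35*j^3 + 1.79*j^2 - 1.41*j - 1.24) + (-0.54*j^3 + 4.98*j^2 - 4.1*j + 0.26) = -1.89*j^3 + 6.77*j^2 - 5.51*j - 0.98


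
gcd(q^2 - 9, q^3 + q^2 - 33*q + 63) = q - 3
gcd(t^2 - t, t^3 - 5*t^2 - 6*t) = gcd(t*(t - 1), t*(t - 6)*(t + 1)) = t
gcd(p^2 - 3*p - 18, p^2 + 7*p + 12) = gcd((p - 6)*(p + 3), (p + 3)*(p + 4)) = p + 3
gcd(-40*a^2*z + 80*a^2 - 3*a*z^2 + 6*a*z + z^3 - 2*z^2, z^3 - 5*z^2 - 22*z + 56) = z - 2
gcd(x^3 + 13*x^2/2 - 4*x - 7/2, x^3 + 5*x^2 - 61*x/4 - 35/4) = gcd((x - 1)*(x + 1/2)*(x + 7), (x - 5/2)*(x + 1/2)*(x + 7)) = x^2 + 15*x/2 + 7/2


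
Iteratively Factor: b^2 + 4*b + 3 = (b + 3)*(b + 1)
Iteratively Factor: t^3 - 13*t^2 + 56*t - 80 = (t - 4)*(t^2 - 9*t + 20) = (t - 5)*(t - 4)*(t - 4)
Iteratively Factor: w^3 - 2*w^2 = (w)*(w^2 - 2*w) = w^2*(w - 2)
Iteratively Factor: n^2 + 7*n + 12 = (n + 4)*(n + 3)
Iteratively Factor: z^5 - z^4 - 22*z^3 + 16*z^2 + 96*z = (z + 2)*(z^4 - 3*z^3 - 16*z^2 + 48*z) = (z - 3)*(z + 2)*(z^3 - 16*z) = z*(z - 3)*(z + 2)*(z^2 - 16) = z*(z - 4)*(z - 3)*(z + 2)*(z + 4)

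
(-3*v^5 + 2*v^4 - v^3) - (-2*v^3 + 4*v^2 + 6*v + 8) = -3*v^5 + 2*v^4 + v^3 - 4*v^2 - 6*v - 8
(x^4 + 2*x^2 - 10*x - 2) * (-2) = -2*x^4 - 4*x^2 + 20*x + 4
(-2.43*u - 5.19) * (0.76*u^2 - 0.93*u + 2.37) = -1.8468*u^3 - 1.6845*u^2 - 0.9324*u - 12.3003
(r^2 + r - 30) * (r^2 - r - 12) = r^4 - 43*r^2 + 18*r + 360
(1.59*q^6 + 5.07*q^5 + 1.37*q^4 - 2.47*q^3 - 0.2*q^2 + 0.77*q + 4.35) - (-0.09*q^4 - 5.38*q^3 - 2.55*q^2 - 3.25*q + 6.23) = 1.59*q^6 + 5.07*q^5 + 1.46*q^4 + 2.91*q^3 + 2.35*q^2 + 4.02*q - 1.88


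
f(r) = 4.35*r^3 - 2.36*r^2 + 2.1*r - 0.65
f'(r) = 13.05*r^2 - 4.72*r + 2.1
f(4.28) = 306.16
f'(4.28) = 220.95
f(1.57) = 13.66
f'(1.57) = 26.86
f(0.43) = 0.16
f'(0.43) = 2.48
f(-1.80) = -37.45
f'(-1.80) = 52.88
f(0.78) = 1.62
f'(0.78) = 6.36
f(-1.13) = -12.31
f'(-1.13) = 24.10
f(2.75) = 77.74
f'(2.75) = 87.81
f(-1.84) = -39.60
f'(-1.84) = 54.97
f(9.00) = 2998.24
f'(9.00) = 1016.67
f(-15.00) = -15244.40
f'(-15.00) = 3009.15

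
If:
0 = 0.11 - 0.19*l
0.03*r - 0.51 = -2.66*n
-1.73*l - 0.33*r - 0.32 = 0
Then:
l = 0.58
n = 0.24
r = -4.00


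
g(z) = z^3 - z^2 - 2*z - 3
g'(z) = 3*z^2 - 2*z - 2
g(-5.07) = -148.89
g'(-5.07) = 85.25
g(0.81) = -4.74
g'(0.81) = -1.65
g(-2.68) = -24.07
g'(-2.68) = 24.91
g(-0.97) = -2.91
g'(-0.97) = 2.76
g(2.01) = -2.94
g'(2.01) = 6.10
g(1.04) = -5.04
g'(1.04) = -0.84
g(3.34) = 16.42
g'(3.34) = 24.79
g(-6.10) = -254.99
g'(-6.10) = 121.83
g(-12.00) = -1851.00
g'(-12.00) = 454.00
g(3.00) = 9.00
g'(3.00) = 19.00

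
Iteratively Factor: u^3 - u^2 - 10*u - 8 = (u - 4)*(u^2 + 3*u + 2) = (u - 4)*(u + 1)*(u + 2)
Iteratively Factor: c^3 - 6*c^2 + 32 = (c + 2)*(c^2 - 8*c + 16) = (c - 4)*(c + 2)*(c - 4)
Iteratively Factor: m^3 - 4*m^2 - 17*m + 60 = (m - 5)*(m^2 + m - 12) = (m - 5)*(m - 3)*(m + 4)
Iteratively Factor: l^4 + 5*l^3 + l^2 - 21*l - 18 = (l + 3)*(l^3 + 2*l^2 - 5*l - 6) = (l + 1)*(l + 3)*(l^2 + l - 6) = (l - 2)*(l + 1)*(l + 3)*(l + 3)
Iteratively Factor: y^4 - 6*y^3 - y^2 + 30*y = (y - 5)*(y^3 - y^2 - 6*y) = (y - 5)*(y - 3)*(y^2 + 2*y) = y*(y - 5)*(y - 3)*(y + 2)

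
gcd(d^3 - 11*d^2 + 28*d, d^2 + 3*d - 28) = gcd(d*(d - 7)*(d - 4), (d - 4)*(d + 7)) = d - 4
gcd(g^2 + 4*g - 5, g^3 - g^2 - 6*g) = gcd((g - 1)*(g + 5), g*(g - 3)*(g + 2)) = 1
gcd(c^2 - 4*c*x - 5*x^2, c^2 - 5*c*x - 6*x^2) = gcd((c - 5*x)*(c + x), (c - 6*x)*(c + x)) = c + x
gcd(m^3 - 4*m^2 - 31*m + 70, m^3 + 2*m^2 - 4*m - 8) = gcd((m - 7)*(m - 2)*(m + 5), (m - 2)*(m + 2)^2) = m - 2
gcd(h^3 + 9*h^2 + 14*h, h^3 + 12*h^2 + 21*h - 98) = h + 7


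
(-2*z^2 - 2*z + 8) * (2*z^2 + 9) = -4*z^4 - 4*z^3 - 2*z^2 - 18*z + 72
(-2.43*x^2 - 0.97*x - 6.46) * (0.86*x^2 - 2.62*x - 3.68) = -2.0898*x^4 + 5.5324*x^3 + 5.9282*x^2 + 20.4948*x + 23.7728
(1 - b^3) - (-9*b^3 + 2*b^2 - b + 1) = 8*b^3 - 2*b^2 + b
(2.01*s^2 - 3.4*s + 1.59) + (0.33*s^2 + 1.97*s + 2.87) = 2.34*s^2 - 1.43*s + 4.46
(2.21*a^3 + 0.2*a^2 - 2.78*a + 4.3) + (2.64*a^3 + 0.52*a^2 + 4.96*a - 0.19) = 4.85*a^3 + 0.72*a^2 + 2.18*a + 4.11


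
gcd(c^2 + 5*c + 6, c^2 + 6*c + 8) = c + 2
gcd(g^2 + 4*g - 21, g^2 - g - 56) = g + 7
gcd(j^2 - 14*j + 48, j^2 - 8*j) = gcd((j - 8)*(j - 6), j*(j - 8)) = j - 8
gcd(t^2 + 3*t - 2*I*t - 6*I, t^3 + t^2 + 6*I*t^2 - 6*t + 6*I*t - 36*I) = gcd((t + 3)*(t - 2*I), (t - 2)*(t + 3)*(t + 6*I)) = t + 3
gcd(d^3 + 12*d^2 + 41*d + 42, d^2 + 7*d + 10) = d + 2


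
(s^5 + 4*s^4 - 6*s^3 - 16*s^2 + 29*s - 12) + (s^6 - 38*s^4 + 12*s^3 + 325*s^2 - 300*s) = s^6 + s^5 - 34*s^4 + 6*s^3 + 309*s^2 - 271*s - 12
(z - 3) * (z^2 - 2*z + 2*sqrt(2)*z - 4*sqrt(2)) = z^3 - 5*z^2 + 2*sqrt(2)*z^2 - 10*sqrt(2)*z + 6*z + 12*sqrt(2)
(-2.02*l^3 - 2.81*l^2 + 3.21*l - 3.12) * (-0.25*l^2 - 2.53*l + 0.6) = 0.505*l^5 + 5.8131*l^4 + 5.0948*l^3 - 9.0273*l^2 + 9.8196*l - 1.872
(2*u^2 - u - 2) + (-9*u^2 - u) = -7*u^2 - 2*u - 2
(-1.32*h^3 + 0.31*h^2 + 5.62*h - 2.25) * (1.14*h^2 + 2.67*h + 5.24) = -1.5048*h^5 - 3.171*h^4 + 0.317699999999999*h^3 + 14.0648*h^2 + 23.4413*h - 11.79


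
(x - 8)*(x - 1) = x^2 - 9*x + 8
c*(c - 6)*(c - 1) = c^3 - 7*c^2 + 6*c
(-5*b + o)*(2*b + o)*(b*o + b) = -10*b^3*o - 10*b^3 - 3*b^2*o^2 - 3*b^2*o + b*o^3 + b*o^2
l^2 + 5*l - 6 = (l - 1)*(l + 6)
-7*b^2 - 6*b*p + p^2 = (-7*b + p)*(b + p)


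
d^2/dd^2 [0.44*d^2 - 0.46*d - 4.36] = 0.880000000000000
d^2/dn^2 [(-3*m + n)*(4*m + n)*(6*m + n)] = 14*m + 6*n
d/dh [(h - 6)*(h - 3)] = 2*h - 9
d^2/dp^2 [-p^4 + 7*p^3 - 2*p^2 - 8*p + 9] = -12*p^2 + 42*p - 4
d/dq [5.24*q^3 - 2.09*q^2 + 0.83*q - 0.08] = 15.72*q^2 - 4.18*q + 0.83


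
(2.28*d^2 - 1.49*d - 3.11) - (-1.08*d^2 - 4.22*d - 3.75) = 3.36*d^2 + 2.73*d + 0.64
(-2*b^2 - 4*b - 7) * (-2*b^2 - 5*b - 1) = 4*b^4 + 18*b^3 + 36*b^2 + 39*b + 7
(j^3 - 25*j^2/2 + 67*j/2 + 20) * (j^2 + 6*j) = j^5 - 13*j^4/2 - 83*j^3/2 + 221*j^2 + 120*j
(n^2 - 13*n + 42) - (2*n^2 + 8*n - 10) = -n^2 - 21*n + 52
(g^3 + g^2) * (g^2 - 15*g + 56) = g^5 - 14*g^4 + 41*g^3 + 56*g^2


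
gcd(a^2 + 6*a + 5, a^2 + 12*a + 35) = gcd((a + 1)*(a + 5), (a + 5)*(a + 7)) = a + 5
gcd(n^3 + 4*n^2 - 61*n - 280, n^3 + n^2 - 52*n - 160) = n^2 - 3*n - 40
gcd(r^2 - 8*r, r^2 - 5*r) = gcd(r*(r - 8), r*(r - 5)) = r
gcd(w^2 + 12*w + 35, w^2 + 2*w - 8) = 1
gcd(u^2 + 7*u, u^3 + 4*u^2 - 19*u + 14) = u + 7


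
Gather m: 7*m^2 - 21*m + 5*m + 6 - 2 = 7*m^2 - 16*m + 4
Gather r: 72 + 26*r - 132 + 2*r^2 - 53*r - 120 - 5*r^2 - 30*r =-3*r^2 - 57*r - 180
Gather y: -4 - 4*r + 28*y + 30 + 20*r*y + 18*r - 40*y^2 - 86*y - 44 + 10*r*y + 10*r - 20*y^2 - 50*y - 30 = 24*r - 60*y^2 + y*(30*r - 108) - 48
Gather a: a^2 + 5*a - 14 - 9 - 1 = a^2 + 5*a - 24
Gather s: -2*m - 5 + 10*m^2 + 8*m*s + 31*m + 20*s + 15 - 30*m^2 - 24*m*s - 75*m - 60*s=-20*m^2 - 46*m + s*(-16*m - 40) + 10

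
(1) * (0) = 0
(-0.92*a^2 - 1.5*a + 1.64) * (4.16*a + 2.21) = -3.8272*a^3 - 8.2732*a^2 + 3.5074*a + 3.6244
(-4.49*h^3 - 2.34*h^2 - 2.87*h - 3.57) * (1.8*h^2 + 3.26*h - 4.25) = -8.082*h^5 - 18.8494*h^4 + 6.2881*h^3 - 5.8372*h^2 + 0.5593*h + 15.1725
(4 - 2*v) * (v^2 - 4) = -2*v^3 + 4*v^2 + 8*v - 16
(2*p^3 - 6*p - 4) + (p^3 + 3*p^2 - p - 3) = 3*p^3 + 3*p^2 - 7*p - 7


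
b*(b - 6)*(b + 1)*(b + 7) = b^4 + 2*b^3 - 41*b^2 - 42*b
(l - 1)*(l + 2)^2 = l^3 + 3*l^2 - 4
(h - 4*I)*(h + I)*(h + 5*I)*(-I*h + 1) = -I*h^4 + 3*h^3 - 17*I*h^2 + 39*h + 20*I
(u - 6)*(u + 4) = u^2 - 2*u - 24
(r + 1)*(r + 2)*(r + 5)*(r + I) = r^4 + 8*r^3 + I*r^3 + 17*r^2 + 8*I*r^2 + 10*r + 17*I*r + 10*I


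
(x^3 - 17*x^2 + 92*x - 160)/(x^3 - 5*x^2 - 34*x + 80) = (x^2 - 9*x + 20)/(x^2 + 3*x - 10)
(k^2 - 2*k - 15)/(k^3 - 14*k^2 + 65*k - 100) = (k + 3)/(k^2 - 9*k + 20)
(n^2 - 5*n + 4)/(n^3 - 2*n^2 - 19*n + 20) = (n - 4)/(n^2 - n - 20)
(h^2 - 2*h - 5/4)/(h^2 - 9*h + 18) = (h^2 - 2*h - 5/4)/(h^2 - 9*h + 18)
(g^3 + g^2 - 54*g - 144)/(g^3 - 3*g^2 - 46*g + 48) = (g + 3)/(g - 1)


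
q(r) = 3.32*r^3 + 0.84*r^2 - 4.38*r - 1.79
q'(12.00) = 1450.02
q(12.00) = 5803.57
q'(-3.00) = 80.22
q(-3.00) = -70.73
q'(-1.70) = 21.55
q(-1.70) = -8.23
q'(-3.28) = 97.26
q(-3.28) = -95.54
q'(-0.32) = -3.90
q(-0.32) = -0.41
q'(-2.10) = 36.02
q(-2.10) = -19.63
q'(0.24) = -3.40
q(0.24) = -2.75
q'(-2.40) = 48.96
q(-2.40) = -32.34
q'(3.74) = 141.22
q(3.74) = 167.26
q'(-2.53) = 55.12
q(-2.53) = -39.10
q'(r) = 9.96*r^2 + 1.68*r - 4.38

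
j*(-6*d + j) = -6*d*j + j^2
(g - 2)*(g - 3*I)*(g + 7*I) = g^3 - 2*g^2 + 4*I*g^2 + 21*g - 8*I*g - 42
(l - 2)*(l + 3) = l^2 + l - 6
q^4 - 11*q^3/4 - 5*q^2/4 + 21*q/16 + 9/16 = (q - 3)*(q - 3/4)*(q + 1/2)^2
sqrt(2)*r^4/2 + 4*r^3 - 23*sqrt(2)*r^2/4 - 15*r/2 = r*(r - 3*sqrt(2)/2)*(r + 5*sqrt(2))*(sqrt(2)*r/2 + 1/2)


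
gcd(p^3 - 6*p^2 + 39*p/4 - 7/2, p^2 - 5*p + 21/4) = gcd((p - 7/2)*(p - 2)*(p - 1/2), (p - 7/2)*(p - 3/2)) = p - 7/2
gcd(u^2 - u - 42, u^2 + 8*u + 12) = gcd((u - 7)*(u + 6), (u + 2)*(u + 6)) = u + 6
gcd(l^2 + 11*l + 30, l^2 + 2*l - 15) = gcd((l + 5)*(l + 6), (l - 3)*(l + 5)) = l + 5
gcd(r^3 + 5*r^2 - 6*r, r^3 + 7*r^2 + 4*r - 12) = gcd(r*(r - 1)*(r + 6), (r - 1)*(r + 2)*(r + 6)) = r^2 + 5*r - 6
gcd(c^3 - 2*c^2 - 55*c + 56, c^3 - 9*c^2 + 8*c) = c^2 - 9*c + 8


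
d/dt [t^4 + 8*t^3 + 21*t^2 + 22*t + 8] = 4*t^3 + 24*t^2 + 42*t + 22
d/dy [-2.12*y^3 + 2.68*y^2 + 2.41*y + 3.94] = -6.36*y^2 + 5.36*y + 2.41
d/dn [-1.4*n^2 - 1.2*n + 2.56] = -2.8*n - 1.2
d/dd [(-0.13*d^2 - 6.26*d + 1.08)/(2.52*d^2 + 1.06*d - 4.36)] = (15.6374*d^2 - 4.3096*d + 26.1488)/(6.3504*d^4 + 5.3424*d^3 - 20.8508*d^2 - 9.2432*d + 19.0096)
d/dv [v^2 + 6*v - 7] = 2*v + 6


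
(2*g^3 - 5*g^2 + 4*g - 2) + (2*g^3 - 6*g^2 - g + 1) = 4*g^3 - 11*g^2 + 3*g - 1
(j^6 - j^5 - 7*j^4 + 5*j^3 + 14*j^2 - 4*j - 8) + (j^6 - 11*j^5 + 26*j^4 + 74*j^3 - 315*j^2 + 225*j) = 2*j^6 - 12*j^5 + 19*j^4 + 79*j^3 - 301*j^2 + 221*j - 8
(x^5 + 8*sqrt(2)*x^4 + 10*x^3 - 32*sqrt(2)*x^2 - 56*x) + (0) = x^5 + 8*sqrt(2)*x^4 + 10*x^3 - 32*sqrt(2)*x^2 - 56*x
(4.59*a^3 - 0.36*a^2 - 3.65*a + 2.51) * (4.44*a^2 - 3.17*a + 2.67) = 20.3796*a^5 - 16.1487*a^4 - 2.8095*a^3 + 21.7537*a^2 - 17.7022*a + 6.7017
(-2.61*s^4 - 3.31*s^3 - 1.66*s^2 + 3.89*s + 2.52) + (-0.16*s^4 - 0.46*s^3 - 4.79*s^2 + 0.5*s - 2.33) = -2.77*s^4 - 3.77*s^3 - 6.45*s^2 + 4.39*s + 0.19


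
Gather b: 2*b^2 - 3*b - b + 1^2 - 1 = 2*b^2 - 4*b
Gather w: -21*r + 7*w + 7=-21*r + 7*w + 7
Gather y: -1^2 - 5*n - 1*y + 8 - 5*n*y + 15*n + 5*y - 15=10*n + y*(4 - 5*n) - 8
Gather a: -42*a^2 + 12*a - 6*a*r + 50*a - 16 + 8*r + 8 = -42*a^2 + a*(62 - 6*r) + 8*r - 8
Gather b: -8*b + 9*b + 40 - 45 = b - 5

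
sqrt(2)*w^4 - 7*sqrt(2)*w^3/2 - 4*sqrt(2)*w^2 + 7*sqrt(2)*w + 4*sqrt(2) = (w - 4)*(w - sqrt(2))*(w + sqrt(2))*(sqrt(2)*w + sqrt(2)/2)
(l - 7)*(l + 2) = l^2 - 5*l - 14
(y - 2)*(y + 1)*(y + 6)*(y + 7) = y^4 + 12*y^3 + 27*y^2 - 68*y - 84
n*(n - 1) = n^2 - n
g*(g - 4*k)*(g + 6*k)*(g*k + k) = g^4*k + 2*g^3*k^2 + g^3*k - 24*g^2*k^3 + 2*g^2*k^2 - 24*g*k^3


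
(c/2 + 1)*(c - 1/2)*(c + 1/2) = c^3/2 + c^2 - c/8 - 1/4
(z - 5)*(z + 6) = z^2 + z - 30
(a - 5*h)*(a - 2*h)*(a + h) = a^3 - 6*a^2*h + 3*a*h^2 + 10*h^3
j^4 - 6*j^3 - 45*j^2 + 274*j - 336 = (j - 8)*(j - 3)*(j - 2)*(j + 7)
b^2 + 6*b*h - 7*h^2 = (b - h)*(b + 7*h)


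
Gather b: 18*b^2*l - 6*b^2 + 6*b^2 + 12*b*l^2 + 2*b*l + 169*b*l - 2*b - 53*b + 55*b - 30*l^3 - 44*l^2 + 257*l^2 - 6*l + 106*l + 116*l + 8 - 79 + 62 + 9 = 18*b^2*l + b*(12*l^2 + 171*l) - 30*l^3 + 213*l^2 + 216*l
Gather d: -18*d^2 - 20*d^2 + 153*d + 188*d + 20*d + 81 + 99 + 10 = -38*d^2 + 361*d + 190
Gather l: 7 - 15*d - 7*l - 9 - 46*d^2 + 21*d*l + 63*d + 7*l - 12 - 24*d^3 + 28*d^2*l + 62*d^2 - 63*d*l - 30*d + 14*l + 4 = -24*d^3 + 16*d^2 + 18*d + l*(28*d^2 - 42*d + 14) - 10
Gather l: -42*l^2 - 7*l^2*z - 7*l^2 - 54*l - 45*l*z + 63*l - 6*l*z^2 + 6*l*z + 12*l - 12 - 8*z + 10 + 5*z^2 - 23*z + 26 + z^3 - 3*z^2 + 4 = l^2*(-7*z - 49) + l*(-6*z^2 - 39*z + 21) + z^3 + 2*z^2 - 31*z + 28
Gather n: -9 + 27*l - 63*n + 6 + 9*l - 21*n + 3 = 36*l - 84*n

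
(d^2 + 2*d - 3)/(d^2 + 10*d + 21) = (d - 1)/(d + 7)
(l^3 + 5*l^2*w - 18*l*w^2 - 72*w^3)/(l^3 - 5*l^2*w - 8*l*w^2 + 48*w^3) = (-l - 6*w)/(-l + 4*w)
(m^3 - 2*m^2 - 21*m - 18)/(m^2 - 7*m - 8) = (m^2 - 3*m - 18)/(m - 8)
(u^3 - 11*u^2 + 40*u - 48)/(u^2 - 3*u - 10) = (-u^3 + 11*u^2 - 40*u + 48)/(-u^2 + 3*u + 10)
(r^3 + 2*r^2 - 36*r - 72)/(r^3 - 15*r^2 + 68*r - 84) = (r^2 + 8*r + 12)/(r^2 - 9*r + 14)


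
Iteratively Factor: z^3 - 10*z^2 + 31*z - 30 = (z - 5)*(z^2 - 5*z + 6) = (z - 5)*(z - 3)*(z - 2)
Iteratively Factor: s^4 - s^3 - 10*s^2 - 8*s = (s + 1)*(s^3 - 2*s^2 - 8*s) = (s + 1)*(s + 2)*(s^2 - 4*s) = s*(s + 1)*(s + 2)*(s - 4)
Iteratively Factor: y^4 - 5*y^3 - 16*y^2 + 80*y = (y + 4)*(y^3 - 9*y^2 + 20*y) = (y - 5)*(y + 4)*(y^2 - 4*y) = (y - 5)*(y - 4)*(y + 4)*(y)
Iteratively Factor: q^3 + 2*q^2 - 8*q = (q - 2)*(q^2 + 4*q) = (q - 2)*(q + 4)*(q)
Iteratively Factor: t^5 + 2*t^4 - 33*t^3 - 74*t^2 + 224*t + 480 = (t + 4)*(t^4 - 2*t^3 - 25*t^2 + 26*t + 120) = (t - 3)*(t + 4)*(t^3 + t^2 - 22*t - 40) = (t - 3)*(t + 2)*(t + 4)*(t^2 - t - 20) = (t - 3)*(t + 2)*(t + 4)^2*(t - 5)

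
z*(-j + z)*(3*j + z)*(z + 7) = -3*j^2*z^2 - 21*j^2*z + 2*j*z^3 + 14*j*z^2 + z^4 + 7*z^3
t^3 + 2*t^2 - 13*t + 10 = (t - 2)*(t - 1)*(t + 5)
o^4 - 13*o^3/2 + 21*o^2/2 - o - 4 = (o - 4)*(o - 2)*(o - 1)*(o + 1/2)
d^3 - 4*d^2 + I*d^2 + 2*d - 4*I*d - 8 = (d - 4)*(d - I)*(d + 2*I)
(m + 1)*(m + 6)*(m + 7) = m^3 + 14*m^2 + 55*m + 42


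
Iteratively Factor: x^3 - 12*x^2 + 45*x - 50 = (x - 5)*(x^2 - 7*x + 10) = (x - 5)^2*(x - 2)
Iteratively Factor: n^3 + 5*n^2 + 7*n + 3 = (n + 3)*(n^2 + 2*n + 1) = (n + 1)*(n + 3)*(n + 1)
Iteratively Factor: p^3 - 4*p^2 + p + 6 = (p + 1)*(p^2 - 5*p + 6) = (p - 3)*(p + 1)*(p - 2)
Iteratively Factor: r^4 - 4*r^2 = (r + 2)*(r^3 - 2*r^2) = r*(r + 2)*(r^2 - 2*r) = r^2*(r + 2)*(r - 2)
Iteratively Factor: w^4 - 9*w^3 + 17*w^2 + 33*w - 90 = (w - 3)*(w^3 - 6*w^2 - w + 30) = (w - 5)*(w - 3)*(w^2 - w - 6) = (w - 5)*(w - 3)*(w + 2)*(w - 3)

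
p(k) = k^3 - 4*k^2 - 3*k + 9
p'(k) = 3*k^2 - 8*k - 3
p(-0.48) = 9.41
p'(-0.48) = 1.53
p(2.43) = -7.56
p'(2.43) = -4.73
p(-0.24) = 9.48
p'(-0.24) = -0.91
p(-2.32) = -18.06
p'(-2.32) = 31.71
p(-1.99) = -8.75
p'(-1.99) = 24.80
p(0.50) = 6.62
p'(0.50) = -6.25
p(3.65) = -6.61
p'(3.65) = 7.77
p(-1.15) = 5.64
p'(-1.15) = 10.17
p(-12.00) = -2259.00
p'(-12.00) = 525.00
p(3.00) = -9.00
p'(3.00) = 0.00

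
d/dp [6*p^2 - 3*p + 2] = 12*p - 3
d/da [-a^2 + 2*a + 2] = 2 - 2*a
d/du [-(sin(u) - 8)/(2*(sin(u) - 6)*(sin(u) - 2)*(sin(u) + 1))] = (2*sin(u)^3 - 31*sin(u)^2 + 112*sin(u) - 44)*cos(u)/(2*(sin(u) - 6)^2*(sin(u) - 2)^2*(sin(u) + 1)^2)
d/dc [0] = 0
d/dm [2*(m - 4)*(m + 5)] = 4*m + 2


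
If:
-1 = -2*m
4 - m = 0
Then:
No Solution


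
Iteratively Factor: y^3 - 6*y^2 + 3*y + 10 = (y - 5)*(y^2 - y - 2) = (y - 5)*(y - 2)*(y + 1)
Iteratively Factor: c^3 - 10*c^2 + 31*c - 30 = (c - 5)*(c^2 - 5*c + 6) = (c - 5)*(c - 3)*(c - 2)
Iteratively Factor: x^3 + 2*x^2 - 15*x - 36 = (x - 4)*(x^2 + 6*x + 9) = (x - 4)*(x + 3)*(x + 3)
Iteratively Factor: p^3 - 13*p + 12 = (p - 1)*(p^2 + p - 12) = (p - 1)*(p + 4)*(p - 3)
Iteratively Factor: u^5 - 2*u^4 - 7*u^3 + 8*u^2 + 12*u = (u)*(u^4 - 2*u^3 - 7*u^2 + 8*u + 12) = u*(u - 3)*(u^3 + u^2 - 4*u - 4) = u*(u - 3)*(u + 2)*(u^2 - u - 2) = u*(u - 3)*(u + 1)*(u + 2)*(u - 2)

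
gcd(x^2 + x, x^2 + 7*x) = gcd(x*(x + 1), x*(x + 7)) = x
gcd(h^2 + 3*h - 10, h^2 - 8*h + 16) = 1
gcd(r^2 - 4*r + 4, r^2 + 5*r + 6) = 1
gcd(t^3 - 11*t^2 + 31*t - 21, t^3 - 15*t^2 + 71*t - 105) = t^2 - 10*t + 21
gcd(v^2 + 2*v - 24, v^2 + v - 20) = v - 4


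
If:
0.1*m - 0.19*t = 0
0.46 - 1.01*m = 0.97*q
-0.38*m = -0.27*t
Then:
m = 0.00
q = 0.47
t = 0.00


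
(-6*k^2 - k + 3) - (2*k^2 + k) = -8*k^2 - 2*k + 3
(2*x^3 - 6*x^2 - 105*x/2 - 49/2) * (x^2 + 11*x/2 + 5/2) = 2*x^5 + 5*x^4 - 161*x^3/2 - 1313*x^2/4 - 266*x - 245/4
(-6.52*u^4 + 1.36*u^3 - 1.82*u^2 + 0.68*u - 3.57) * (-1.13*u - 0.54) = 7.3676*u^5 + 1.984*u^4 + 1.3222*u^3 + 0.2144*u^2 + 3.6669*u + 1.9278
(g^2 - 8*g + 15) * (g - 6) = g^3 - 14*g^2 + 63*g - 90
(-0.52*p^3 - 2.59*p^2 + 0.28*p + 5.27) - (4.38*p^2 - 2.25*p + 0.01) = -0.52*p^3 - 6.97*p^2 + 2.53*p + 5.26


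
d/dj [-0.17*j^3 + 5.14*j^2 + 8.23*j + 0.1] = -0.51*j^2 + 10.28*j + 8.23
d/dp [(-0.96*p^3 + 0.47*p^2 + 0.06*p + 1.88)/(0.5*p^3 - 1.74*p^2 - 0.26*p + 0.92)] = (1.4354*p^4 + 0.4392*p^3 - 5.4874*p^2 + 7.4072*p + 0.544)/(0.25*p^6 - 1.74*p^5 + 2.7676*p^4 + 1.8248*p^3 - 3.134*p^2 - 0.4784*p + 0.8464)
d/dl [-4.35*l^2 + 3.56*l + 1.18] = 3.56 - 8.7*l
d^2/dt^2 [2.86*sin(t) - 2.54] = -2.86*sin(t)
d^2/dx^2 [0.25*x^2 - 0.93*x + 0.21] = 0.500000000000000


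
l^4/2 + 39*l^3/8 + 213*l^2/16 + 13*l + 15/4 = (l/2 + 1)*(l + 1/2)*(l + 5/4)*(l + 6)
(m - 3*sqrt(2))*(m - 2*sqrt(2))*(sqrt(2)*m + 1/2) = sqrt(2)*m^3 - 19*m^2/2 + 19*sqrt(2)*m/2 + 6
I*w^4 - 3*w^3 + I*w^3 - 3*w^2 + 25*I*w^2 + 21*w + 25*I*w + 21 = (w + 1)*(w - 3*I)*(w + 7*I)*(I*w + 1)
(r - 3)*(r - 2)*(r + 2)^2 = r^4 - r^3 - 10*r^2 + 4*r + 24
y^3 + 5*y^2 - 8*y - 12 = (y - 2)*(y + 1)*(y + 6)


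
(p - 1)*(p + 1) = p^2 - 1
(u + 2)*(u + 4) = u^2 + 6*u + 8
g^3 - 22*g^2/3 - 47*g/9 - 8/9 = (g - 8)*(g + 1/3)^2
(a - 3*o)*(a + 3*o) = a^2 - 9*o^2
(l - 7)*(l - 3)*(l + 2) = l^3 - 8*l^2 + l + 42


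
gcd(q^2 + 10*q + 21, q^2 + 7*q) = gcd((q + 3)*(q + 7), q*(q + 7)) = q + 7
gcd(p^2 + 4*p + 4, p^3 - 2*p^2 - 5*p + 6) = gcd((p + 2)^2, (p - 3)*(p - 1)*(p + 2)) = p + 2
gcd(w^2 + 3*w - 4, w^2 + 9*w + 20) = w + 4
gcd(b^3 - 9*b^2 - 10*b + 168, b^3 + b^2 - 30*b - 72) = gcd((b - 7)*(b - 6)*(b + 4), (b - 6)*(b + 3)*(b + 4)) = b^2 - 2*b - 24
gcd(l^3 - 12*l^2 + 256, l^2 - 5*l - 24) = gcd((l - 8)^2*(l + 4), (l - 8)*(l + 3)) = l - 8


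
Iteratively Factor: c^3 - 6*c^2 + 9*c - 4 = (c - 1)*(c^2 - 5*c + 4) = (c - 4)*(c - 1)*(c - 1)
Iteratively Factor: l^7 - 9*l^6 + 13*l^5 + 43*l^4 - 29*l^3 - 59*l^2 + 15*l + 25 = (l - 5)*(l^6 - 4*l^5 - 7*l^4 + 8*l^3 + 11*l^2 - 4*l - 5) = (l - 5)*(l - 1)*(l^5 - 3*l^4 - 10*l^3 - 2*l^2 + 9*l + 5) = (l - 5)*(l - 1)^2*(l^4 - 2*l^3 - 12*l^2 - 14*l - 5) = (l - 5)*(l - 1)^2*(l + 1)*(l^3 - 3*l^2 - 9*l - 5) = (l - 5)^2*(l - 1)^2*(l + 1)*(l^2 + 2*l + 1) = (l - 5)^2*(l - 1)^2*(l + 1)^2*(l + 1)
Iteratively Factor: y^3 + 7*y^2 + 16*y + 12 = (y + 2)*(y^2 + 5*y + 6) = (y + 2)^2*(y + 3)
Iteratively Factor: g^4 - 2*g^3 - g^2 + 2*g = (g + 1)*(g^3 - 3*g^2 + 2*g) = (g - 2)*(g + 1)*(g^2 - g) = (g - 2)*(g - 1)*(g + 1)*(g)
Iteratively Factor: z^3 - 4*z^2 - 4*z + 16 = (z - 4)*(z^2 - 4) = (z - 4)*(z + 2)*(z - 2)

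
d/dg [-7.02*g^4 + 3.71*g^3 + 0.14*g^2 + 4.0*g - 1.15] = -28.08*g^3 + 11.13*g^2 + 0.28*g + 4.0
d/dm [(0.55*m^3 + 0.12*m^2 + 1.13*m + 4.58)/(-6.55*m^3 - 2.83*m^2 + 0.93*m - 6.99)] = (-1.77635683940025e-15*m^5 - 0.7705*m^4 + 15.826*m^3 + 81.773*m^2 + 24.2452*m - 12.1581)/(42.9025*m^6 + 37.073*m^5 - 4.1741*m^4 + 86.3052*m^3 + 40.4283*m^2 - 13.0014*m + 48.8601)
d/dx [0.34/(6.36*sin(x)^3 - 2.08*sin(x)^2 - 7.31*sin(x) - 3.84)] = (-6.4872*sin(x)^2 + 1.4144*sin(x) + 2.4854)*cos(x)/(-6.36*sin(x)^3 + 2.08*sin(x)^2 + 7.31*sin(x) + 3.84)^2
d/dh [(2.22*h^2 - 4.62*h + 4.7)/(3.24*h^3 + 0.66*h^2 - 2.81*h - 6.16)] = (-7.1928*h^4 + 29.9376*h^3 - 48.873*h^2 - 33.5544*h + 41.6662)/(10.4976*h^6 + 4.2768*h^5 - 17.7732*h^4 - 43.626*h^3 - 0.235099999999999*h^2 + 34.6192*h + 37.9456)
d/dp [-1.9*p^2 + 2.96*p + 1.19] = 2.96 - 3.8*p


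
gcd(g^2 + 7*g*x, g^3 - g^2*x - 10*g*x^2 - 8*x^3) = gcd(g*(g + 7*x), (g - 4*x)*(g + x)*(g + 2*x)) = 1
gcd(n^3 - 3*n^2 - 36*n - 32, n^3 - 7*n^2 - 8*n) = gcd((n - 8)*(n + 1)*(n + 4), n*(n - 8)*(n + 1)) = n^2 - 7*n - 8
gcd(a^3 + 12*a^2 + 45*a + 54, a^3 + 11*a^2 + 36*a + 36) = a^2 + 9*a + 18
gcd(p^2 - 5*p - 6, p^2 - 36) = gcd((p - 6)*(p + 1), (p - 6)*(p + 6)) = p - 6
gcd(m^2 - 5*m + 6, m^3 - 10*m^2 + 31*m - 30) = m^2 - 5*m + 6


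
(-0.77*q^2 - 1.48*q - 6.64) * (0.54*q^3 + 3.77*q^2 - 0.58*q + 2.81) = -0.4158*q^5 - 3.7021*q^4 - 8.7186*q^3 - 26.3381*q^2 - 0.307600000000001*q - 18.6584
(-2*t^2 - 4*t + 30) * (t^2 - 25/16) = -2*t^4 - 4*t^3 + 265*t^2/8 + 25*t/4 - 375/8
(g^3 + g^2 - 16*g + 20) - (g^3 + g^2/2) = g^2/2 - 16*g + 20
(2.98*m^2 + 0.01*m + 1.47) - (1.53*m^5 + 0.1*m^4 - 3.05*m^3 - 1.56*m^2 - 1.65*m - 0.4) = -1.53*m^5 - 0.1*m^4 + 3.05*m^3 + 4.54*m^2 + 1.66*m + 1.87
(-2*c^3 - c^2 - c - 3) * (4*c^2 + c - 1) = -8*c^5 - 6*c^4 - 3*c^3 - 12*c^2 - 2*c + 3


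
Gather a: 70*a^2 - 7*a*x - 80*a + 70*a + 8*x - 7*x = 70*a^2 + a*(-7*x - 10) + x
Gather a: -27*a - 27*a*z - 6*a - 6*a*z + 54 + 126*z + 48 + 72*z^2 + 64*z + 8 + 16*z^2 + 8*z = a*(-33*z - 33) + 88*z^2 + 198*z + 110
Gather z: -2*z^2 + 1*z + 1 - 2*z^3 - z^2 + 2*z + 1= -2*z^3 - 3*z^2 + 3*z + 2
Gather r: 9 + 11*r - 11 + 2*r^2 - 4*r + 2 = 2*r^2 + 7*r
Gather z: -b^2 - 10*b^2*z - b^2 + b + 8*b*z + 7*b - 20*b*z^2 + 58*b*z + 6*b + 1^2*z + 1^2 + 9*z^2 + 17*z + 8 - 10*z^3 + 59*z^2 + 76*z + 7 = -2*b^2 + 14*b - 10*z^3 + z^2*(68 - 20*b) + z*(-10*b^2 + 66*b + 94) + 16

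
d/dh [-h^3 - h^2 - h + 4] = -3*h^2 - 2*h - 1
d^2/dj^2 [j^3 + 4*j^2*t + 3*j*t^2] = 6*j + 8*t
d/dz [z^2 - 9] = 2*z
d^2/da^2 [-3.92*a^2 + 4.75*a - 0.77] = -7.84000000000000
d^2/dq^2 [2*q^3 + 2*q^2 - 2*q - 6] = 12*q + 4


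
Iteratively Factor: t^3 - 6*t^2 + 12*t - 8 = (t - 2)*(t^2 - 4*t + 4) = (t - 2)^2*(t - 2)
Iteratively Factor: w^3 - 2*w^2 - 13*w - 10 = (w + 2)*(w^2 - 4*w - 5) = (w - 5)*(w + 2)*(w + 1)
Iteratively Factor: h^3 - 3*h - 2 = (h - 2)*(h^2 + 2*h + 1) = (h - 2)*(h + 1)*(h + 1)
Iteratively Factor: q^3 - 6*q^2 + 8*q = (q - 4)*(q^2 - 2*q) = q*(q - 4)*(q - 2)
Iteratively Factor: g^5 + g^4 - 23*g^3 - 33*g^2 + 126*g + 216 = (g - 4)*(g^4 + 5*g^3 - 3*g^2 - 45*g - 54) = (g - 4)*(g + 3)*(g^3 + 2*g^2 - 9*g - 18) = (g - 4)*(g + 2)*(g + 3)*(g^2 - 9) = (g - 4)*(g + 2)*(g + 3)^2*(g - 3)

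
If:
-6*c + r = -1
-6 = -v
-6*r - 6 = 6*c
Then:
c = 0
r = -1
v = 6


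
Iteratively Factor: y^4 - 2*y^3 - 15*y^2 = (y)*(y^3 - 2*y^2 - 15*y) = y^2*(y^2 - 2*y - 15) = y^2*(y - 5)*(y + 3)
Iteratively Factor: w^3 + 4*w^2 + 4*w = (w + 2)*(w^2 + 2*w) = (w + 2)^2*(w)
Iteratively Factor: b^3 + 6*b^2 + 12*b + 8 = (b + 2)*(b^2 + 4*b + 4) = (b + 2)^2*(b + 2)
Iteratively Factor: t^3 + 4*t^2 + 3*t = (t + 1)*(t^2 + 3*t) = t*(t + 1)*(t + 3)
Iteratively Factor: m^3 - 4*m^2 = (m - 4)*(m^2) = m*(m - 4)*(m)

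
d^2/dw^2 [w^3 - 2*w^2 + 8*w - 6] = 6*w - 4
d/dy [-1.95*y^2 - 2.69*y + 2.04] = -3.9*y - 2.69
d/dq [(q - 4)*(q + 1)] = 2*q - 3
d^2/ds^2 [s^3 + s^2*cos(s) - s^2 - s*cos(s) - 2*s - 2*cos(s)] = -s^2*cos(s) - 4*s*sin(s) + s*cos(s) + 6*s + 2*sin(s) + 4*cos(s) - 2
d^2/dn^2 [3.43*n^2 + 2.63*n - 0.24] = 6.86000000000000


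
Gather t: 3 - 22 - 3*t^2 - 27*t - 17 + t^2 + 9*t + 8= -2*t^2 - 18*t - 28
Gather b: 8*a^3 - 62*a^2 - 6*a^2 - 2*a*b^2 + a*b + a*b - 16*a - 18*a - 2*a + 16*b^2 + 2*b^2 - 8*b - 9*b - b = 8*a^3 - 68*a^2 - 36*a + b^2*(18 - 2*a) + b*(2*a - 18)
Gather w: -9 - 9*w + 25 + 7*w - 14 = 2 - 2*w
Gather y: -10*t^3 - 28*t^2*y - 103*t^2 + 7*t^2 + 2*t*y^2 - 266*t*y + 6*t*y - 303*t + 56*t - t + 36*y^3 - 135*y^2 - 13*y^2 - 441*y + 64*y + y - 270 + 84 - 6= -10*t^3 - 96*t^2 - 248*t + 36*y^3 + y^2*(2*t - 148) + y*(-28*t^2 - 260*t - 376) - 192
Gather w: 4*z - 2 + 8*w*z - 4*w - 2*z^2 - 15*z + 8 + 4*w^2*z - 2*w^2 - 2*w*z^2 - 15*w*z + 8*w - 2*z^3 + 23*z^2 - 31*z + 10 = w^2*(4*z - 2) + w*(-2*z^2 - 7*z + 4) - 2*z^3 + 21*z^2 - 42*z + 16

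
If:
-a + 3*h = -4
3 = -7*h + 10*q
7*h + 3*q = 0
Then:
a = 337/91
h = -9/91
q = 3/13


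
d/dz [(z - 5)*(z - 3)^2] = (z - 3)*(3*z - 13)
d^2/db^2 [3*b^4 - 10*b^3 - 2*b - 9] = 12*b*(3*b - 5)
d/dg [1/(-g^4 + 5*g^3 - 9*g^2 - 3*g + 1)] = (4*g^3 - 15*g^2 + 18*g + 3)/(g^4 - 5*g^3 + 9*g^2 + 3*g - 1)^2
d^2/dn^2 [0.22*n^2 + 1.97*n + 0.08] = 0.440000000000000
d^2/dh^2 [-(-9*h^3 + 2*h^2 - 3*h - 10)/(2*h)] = 9 + 10/h^3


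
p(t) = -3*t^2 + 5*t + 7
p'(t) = 5 - 6*t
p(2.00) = 5.00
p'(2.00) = -7.00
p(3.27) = -8.73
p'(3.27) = -14.62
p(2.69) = -1.26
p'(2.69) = -11.14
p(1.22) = 8.63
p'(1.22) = -2.32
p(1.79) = 6.34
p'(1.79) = -5.74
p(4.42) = -29.51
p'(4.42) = -21.52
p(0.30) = 8.23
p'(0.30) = 3.20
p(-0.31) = 5.16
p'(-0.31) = 6.86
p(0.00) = 7.00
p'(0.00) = 5.00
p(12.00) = -365.00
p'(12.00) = -67.00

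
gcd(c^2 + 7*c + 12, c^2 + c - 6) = c + 3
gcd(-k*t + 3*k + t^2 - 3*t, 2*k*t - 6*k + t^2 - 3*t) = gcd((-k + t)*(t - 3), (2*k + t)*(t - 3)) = t - 3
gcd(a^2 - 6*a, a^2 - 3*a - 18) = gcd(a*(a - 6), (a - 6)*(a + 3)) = a - 6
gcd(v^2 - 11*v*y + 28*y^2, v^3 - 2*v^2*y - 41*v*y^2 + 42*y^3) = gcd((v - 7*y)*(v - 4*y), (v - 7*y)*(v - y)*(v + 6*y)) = -v + 7*y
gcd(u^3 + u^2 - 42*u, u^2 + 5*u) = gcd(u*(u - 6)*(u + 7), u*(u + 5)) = u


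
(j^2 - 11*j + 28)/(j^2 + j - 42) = (j^2 - 11*j + 28)/(j^2 + j - 42)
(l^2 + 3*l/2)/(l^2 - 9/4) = 2*l/(2*l - 3)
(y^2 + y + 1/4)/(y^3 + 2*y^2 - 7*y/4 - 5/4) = (2*y + 1)/(2*y^2 + 3*y - 5)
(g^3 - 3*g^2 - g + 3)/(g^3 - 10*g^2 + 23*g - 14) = (g^2 - 2*g - 3)/(g^2 - 9*g + 14)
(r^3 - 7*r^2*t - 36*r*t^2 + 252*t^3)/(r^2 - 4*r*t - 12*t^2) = (r^2 - r*t - 42*t^2)/(r + 2*t)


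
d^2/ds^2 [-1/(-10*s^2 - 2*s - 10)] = (-25*s^2 - 5*s + (10*s + 1)^2 - 25)/(5*s^2 + s + 5)^3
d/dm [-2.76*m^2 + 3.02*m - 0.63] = 3.02 - 5.52*m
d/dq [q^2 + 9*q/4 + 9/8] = 2*q + 9/4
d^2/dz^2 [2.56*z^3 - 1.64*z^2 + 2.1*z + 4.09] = 15.36*z - 3.28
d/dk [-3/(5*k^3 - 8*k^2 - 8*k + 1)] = 3*(15*k^2 - 16*k - 8)/(5*k^3 - 8*k^2 - 8*k + 1)^2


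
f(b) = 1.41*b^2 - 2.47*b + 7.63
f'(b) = 2.82*b - 2.47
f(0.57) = 6.68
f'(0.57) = -0.86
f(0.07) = 7.46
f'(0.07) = -2.27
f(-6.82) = 90.06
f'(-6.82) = -21.70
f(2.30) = 9.41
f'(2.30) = 4.02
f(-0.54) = 9.37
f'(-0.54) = -3.99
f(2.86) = 12.10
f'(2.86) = 5.60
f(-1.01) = 11.56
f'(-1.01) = -5.32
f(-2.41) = 21.77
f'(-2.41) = -9.27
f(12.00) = 181.03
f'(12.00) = 31.37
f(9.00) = 99.61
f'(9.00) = 22.91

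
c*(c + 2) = c^2 + 2*c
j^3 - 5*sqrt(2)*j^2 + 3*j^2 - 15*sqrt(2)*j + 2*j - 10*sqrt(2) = (j + 1)*(j + 2)*(j - 5*sqrt(2))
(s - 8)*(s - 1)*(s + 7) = s^3 - 2*s^2 - 55*s + 56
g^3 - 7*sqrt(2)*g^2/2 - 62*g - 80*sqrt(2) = (g - 8*sqrt(2))*(g + 2*sqrt(2))*(g + 5*sqrt(2)/2)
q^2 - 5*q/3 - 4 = (q - 3)*(q + 4/3)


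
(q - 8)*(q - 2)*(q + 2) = q^3 - 8*q^2 - 4*q + 32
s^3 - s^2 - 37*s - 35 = (s - 7)*(s + 1)*(s + 5)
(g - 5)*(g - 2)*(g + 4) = g^3 - 3*g^2 - 18*g + 40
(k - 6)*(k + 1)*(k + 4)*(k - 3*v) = k^4 - 3*k^3*v - k^3 + 3*k^2*v - 26*k^2 + 78*k*v - 24*k + 72*v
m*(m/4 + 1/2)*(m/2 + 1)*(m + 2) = m^4/8 + 3*m^3/4 + 3*m^2/2 + m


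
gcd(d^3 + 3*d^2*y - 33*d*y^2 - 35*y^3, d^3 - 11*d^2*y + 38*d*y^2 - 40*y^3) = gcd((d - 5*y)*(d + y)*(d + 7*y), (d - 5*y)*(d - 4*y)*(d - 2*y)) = -d + 5*y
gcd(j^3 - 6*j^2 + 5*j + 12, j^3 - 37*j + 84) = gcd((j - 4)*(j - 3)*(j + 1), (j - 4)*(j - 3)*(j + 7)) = j^2 - 7*j + 12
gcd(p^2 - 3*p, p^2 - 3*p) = p^2 - 3*p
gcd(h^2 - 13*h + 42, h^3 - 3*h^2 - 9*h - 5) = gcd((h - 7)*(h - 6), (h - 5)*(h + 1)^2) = 1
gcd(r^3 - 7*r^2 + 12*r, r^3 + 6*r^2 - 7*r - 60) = r - 3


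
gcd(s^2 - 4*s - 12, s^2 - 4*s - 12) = s^2 - 4*s - 12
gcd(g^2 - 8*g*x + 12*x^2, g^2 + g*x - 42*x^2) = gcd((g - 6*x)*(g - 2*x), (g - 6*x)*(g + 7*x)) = -g + 6*x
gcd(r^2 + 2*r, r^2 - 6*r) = r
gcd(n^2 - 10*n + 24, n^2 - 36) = n - 6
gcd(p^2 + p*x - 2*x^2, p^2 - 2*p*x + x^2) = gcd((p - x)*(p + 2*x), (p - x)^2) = -p + x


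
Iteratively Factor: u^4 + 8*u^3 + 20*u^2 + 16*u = (u + 4)*(u^3 + 4*u^2 + 4*u) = u*(u + 4)*(u^2 + 4*u + 4) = u*(u + 2)*(u + 4)*(u + 2)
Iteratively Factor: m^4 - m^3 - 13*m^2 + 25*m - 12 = (m + 4)*(m^3 - 5*m^2 + 7*m - 3) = (m - 3)*(m + 4)*(m^2 - 2*m + 1) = (m - 3)*(m - 1)*(m + 4)*(m - 1)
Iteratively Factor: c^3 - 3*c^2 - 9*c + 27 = (c - 3)*(c^2 - 9) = (c - 3)*(c + 3)*(c - 3)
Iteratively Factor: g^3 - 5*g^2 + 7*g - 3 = (g - 1)*(g^2 - 4*g + 3) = (g - 3)*(g - 1)*(g - 1)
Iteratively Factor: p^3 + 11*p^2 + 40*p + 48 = (p + 4)*(p^2 + 7*p + 12) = (p + 3)*(p + 4)*(p + 4)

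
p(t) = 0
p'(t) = 0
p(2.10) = 0.00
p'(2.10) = 0.00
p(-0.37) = 0.00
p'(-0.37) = 0.00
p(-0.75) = 0.00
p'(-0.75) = 0.00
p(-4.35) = 0.00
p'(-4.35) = 0.00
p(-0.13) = 0.00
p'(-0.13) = 0.00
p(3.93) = 0.00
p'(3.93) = 0.00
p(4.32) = 0.00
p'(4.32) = 0.00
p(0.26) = 0.00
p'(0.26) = 0.00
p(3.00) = 0.00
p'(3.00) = 0.00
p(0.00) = 0.00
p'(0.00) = 0.00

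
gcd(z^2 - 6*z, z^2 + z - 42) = z - 6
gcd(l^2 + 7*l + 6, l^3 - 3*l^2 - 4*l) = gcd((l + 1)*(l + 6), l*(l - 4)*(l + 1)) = l + 1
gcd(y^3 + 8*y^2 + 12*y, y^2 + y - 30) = y + 6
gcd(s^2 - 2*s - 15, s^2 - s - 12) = s + 3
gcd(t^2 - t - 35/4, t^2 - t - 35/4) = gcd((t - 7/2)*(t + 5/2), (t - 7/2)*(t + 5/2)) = t^2 - t - 35/4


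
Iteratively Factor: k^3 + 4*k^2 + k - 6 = (k + 2)*(k^2 + 2*k - 3) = (k + 2)*(k + 3)*(k - 1)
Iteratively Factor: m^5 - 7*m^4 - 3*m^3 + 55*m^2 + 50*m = (m)*(m^4 - 7*m^3 - 3*m^2 + 55*m + 50) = m*(m - 5)*(m^3 - 2*m^2 - 13*m - 10) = m*(m - 5)*(m + 1)*(m^2 - 3*m - 10) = m*(m - 5)*(m + 1)*(m + 2)*(m - 5)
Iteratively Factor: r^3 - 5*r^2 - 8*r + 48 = (r - 4)*(r^2 - r - 12) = (r - 4)^2*(r + 3)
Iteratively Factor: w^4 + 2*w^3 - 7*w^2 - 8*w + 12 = (w - 1)*(w^3 + 3*w^2 - 4*w - 12) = (w - 2)*(w - 1)*(w^2 + 5*w + 6) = (w - 2)*(w - 1)*(w + 3)*(w + 2)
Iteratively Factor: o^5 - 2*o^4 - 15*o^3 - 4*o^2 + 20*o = (o)*(o^4 - 2*o^3 - 15*o^2 - 4*o + 20) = o*(o - 1)*(o^3 - o^2 - 16*o - 20) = o*(o - 1)*(o + 2)*(o^2 - 3*o - 10) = o*(o - 1)*(o + 2)^2*(o - 5)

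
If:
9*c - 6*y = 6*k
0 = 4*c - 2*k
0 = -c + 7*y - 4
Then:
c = -8/9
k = -16/9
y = 4/9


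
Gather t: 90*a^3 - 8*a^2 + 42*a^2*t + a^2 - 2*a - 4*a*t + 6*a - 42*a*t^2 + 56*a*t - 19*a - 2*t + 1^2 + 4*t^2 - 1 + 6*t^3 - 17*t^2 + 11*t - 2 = 90*a^3 - 7*a^2 - 15*a + 6*t^3 + t^2*(-42*a - 13) + t*(42*a^2 + 52*a + 9) - 2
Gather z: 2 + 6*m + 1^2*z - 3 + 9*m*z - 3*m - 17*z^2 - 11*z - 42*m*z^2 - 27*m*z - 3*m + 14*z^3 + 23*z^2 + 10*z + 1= -18*m*z + 14*z^3 + z^2*(6 - 42*m)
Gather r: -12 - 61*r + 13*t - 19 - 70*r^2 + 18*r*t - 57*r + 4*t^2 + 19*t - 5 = -70*r^2 + r*(18*t - 118) + 4*t^2 + 32*t - 36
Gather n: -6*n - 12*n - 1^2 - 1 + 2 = -18*n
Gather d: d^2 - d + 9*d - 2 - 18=d^2 + 8*d - 20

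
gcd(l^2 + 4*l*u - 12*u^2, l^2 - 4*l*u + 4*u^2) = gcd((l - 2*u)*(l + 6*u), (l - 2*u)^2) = -l + 2*u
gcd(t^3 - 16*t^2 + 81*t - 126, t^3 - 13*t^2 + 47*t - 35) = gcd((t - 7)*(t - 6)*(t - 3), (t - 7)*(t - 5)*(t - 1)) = t - 7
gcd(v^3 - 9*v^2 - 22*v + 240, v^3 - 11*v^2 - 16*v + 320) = v^2 - 3*v - 40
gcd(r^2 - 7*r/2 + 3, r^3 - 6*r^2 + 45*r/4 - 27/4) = r - 3/2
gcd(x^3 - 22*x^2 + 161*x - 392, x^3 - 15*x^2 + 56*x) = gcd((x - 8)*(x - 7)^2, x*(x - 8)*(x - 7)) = x^2 - 15*x + 56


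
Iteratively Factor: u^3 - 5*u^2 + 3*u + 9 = (u - 3)*(u^2 - 2*u - 3) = (u - 3)^2*(u + 1)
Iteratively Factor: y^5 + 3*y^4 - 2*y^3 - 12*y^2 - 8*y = (y + 2)*(y^4 + y^3 - 4*y^2 - 4*y) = (y + 2)^2*(y^3 - y^2 - 2*y) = y*(y + 2)^2*(y^2 - y - 2) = y*(y + 1)*(y + 2)^2*(y - 2)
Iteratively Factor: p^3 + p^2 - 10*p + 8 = (p - 1)*(p^2 + 2*p - 8) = (p - 1)*(p + 4)*(p - 2)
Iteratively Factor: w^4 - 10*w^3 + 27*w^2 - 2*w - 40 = (w - 5)*(w^3 - 5*w^2 + 2*w + 8) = (w - 5)*(w - 4)*(w^2 - w - 2) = (w - 5)*(w - 4)*(w + 1)*(w - 2)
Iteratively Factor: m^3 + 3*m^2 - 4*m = (m)*(m^2 + 3*m - 4) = m*(m - 1)*(m + 4)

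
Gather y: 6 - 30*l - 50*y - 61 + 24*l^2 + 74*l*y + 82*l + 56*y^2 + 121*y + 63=24*l^2 + 52*l + 56*y^2 + y*(74*l + 71) + 8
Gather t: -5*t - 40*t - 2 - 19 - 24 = -45*t - 45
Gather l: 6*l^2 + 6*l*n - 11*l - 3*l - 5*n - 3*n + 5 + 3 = 6*l^2 + l*(6*n - 14) - 8*n + 8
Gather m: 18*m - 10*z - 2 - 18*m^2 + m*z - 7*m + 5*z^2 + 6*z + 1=-18*m^2 + m*(z + 11) + 5*z^2 - 4*z - 1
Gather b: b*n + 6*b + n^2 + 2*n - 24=b*(n + 6) + n^2 + 2*n - 24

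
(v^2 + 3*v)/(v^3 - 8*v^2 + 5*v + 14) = v*(v + 3)/(v^3 - 8*v^2 + 5*v + 14)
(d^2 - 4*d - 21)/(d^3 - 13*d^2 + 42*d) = (d + 3)/(d*(d - 6))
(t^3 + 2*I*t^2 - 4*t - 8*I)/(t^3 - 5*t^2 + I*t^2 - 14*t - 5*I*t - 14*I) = (t^2 + 2*t*(-1 + I) - 4*I)/(t^2 + t*(-7 + I) - 7*I)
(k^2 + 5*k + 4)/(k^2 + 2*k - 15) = (k^2 + 5*k + 4)/(k^2 + 2*k - 15)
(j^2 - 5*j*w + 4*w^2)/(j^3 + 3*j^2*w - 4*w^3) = (j - 4*w)/(j^2 + 4*j*w + 4*w^2)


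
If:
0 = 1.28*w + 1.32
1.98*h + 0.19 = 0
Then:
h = -0.10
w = -1.03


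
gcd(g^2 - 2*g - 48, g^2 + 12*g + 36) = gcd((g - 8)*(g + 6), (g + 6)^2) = g + 6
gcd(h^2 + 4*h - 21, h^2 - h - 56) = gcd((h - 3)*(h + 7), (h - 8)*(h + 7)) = h + 7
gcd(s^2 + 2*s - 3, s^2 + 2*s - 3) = s^2 + 2*s - 3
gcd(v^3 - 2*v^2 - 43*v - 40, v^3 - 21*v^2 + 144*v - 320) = v - 8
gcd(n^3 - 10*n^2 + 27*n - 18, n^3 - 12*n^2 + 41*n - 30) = n^2 - 7*n + 6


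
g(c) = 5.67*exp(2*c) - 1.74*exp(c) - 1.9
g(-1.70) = -2.03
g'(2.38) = 1305.10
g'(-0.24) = 5.65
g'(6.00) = 1844937.37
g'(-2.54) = -0.07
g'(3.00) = 4539.93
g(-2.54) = -2.00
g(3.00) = 2250.59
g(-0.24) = 0.24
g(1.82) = 203.34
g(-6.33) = -1.90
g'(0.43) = 24.12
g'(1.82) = 421.22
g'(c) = 11.34*exp(2*c) - 1.74*exp(c)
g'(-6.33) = -0.00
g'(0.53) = 29.78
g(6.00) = 922115.80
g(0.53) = 11.51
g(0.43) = 8.82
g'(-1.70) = 0.06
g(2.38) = 641.25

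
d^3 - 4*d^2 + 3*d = d*(d - 3)*(d - 1)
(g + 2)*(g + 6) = g^2 + 8*g + 12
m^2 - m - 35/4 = (m - 7/2)*(m + 5/2)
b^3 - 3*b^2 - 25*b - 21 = (b - 7)*(b + 1)*(b + 3)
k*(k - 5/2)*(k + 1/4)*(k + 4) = k^4 + 7*k^3/4 - 77*k^2/8 - 5*k/2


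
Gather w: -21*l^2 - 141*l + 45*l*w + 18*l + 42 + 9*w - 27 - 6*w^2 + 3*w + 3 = -21*l^2 - 123*l - 6*w^2 + w*(45*l + 12) + 18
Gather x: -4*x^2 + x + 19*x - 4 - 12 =-4*x^2 + 20*x - 16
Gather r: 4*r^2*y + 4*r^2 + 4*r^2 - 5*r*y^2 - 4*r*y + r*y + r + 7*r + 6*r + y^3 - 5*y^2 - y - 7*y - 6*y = r^2*(4*y + 8) + r*(-5*y^2 - 3*y + 14) + y^3 - 5*y^2 - 14*y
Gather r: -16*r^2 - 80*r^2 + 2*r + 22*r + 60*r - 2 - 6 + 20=-96*r^2 + 84*r + 12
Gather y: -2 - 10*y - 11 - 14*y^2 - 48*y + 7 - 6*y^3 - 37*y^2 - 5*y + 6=-6*y^3 - 51*y^2 - 63*y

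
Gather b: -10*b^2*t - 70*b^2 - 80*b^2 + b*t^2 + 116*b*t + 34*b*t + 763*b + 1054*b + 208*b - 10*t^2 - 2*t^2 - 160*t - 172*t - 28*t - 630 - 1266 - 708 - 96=b^2*(-10*t - 150) + b*(t^2 + 150*t + 2025) - 12*t^2 - 360*t - 2700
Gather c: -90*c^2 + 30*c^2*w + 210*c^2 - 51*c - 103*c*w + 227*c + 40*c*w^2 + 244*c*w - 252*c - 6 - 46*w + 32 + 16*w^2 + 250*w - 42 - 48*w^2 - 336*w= c^2*(30*w + 120) + c*(40*w^2 + 141*w - 76) - 32*w^2 - 132*w - 16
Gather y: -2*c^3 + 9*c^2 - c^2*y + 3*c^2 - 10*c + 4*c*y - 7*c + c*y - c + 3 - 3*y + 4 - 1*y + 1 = -2*c^3 + 12*c^2 - 18*c + y*(-c^2 + 5*c - 4) + 8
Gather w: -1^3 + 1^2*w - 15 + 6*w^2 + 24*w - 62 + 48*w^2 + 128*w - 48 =54*w^2 + 153*w - 126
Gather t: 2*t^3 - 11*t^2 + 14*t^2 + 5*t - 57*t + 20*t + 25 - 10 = 2*t^3 + 3*t^2 - 32*t + 15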